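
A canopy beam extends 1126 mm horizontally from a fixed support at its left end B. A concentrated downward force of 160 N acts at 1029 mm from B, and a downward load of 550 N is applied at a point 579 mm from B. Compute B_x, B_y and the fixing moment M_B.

ΣF_x = 0: B_x = 0.
ΣF_y = 0: B_y − 160 − 550 = 0 → B_y = 710.0 N.
ΣM about B: M_B − 160·1029 − 550·579 = 0 → M_B = 483100 N·mm.

B_x = 0, B_y = 710.0 N, M_B = 483100 N·mm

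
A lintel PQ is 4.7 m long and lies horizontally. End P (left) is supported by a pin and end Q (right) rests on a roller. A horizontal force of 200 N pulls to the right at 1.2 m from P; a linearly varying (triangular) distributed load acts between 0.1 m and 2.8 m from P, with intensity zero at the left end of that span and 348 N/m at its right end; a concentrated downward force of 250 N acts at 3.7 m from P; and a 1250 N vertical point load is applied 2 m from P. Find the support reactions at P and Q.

P_x = -200.0 N, P_y = 1051 N, Q_y = 918.6 N

Resultant of the triangular load: ½ × 348 × 2.7 = 469.8 N, acting at 1.9 m from P (one-third of the span from the peak).
ΣM about P: Q_y·4.7 − (½·348·2.7)·1.9 − 250·3.7 − 1250·2 = 0 → Q_y = 4317.62/4.7 = 918.643 ≈ 918.6 N.
ΣF_y = 0: P_y + 918.643 − ½·348·2.7 − 250 − 1250 = 0 → P_y = 1051 N.
ΣF_x = 0: P_x + 200 = 0 → P_x = -200.0 N.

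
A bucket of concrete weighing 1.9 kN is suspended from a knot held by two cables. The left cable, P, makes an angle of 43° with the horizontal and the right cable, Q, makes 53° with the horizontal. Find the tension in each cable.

T_P = 1.150 kN, T_Q = 1.397 kN

ΣF_x = 0: −T_P·cos43° + T_Q·cos53° = 0 → T_Q = 1.21525·T_P.
ΣF_y = 0: T_P·sin43° + T_Q·sin53° = 1.9.
Substitute: T_P·(0.681998 + 1.21525·0.798636) = 1.9 → T_P = 1.14974 ≈ 1.150 kN.
Then T_Q = 1.21525 × 1.14974 = 1.397 kN.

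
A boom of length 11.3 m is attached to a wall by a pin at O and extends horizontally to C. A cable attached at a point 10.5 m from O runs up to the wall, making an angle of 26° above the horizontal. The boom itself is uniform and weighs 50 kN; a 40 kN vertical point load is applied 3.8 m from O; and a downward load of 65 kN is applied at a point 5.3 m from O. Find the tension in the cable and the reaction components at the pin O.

ΣM about O: T·sin26°·10.5 − 50·5.65 − 40·3.8 − 65·5.3 = 0 → T = 779/(10.5·0.438371) = 169.241 ≈ 169.2 kN.
ΣF_x = 0: O_x − T·cos26° = 0 → O_x = 169.241 × 0.898794 = 152.1 kN.
ΣF_y = 0: O_y + T·sin26° − 50 − 40 − 65 = 0 → O_y = 155 − 169.241 × 0.438371 = 80.81 kN.

T = 169.2 kN, O_x = 152.1 kN, O_y = 80.81 kN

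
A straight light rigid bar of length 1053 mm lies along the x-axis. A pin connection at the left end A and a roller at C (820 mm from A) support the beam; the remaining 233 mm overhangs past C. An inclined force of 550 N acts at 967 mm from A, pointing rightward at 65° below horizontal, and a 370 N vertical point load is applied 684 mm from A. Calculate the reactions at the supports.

A_x = -232.4 N, A_y = -27.99 N, C_y = 896.5 N

Moments about A: C_y·820 − 550·sin65°·967 − 370·684 = 0 → C_y = 735100/820 = 896.463 ≈ 896.5 N.
ΣF_y = 0: A_y + 896.463 − 550·sin65° − 370 = 0 → A_y = -27.99 N.
ΣF_x = 0: A_x + 550·cos65° = 0 → A_x = -232.4 N.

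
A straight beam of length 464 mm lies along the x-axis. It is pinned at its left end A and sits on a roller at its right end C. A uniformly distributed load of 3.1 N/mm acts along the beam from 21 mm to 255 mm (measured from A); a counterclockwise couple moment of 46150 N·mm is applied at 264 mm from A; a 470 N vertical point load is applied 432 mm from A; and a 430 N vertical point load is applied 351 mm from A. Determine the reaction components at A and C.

Resultant of the distributed load: 3.1 × 234 = 725.4 N at 138 mm from A.
Taking moments about A: C_y·464 − (3.1·234)·138 + 46150 − 470·432 − 430·351 = 0 → C_y = 407925.2/464 = 879.149 ≈ 879.1 N.
ΣF_y = 0: A_y + 879.149 − 3.1·234 − 470 − 430 = 0 → A_y = 746.3 N.
ΣF_x = 0: no horizontal applied forces, so A_x = 0.

A_x = 0, A_y = 746.3 N, C_y = 879.1 N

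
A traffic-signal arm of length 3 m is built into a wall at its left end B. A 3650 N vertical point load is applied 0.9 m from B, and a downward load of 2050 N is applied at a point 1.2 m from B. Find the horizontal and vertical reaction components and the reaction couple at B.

B_x = 0, B_y = 5700 N, M_B = 5745 N·m

ΣF_x = 0: B_x = 0.
ΣF_y = 0: B_y − 3650 − 2050 = 0 → B_y = 5700 N.
ΣM about B: M_B − 3650·0.9 − 2050·1.2 = 0 → M_B = 5745 N·m.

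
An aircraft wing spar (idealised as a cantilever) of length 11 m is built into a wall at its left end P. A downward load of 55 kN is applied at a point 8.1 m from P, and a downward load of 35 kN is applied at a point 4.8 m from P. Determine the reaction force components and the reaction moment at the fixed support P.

ΣF_x = 0: P_x = 0.
ΣF_y = 0: P_y − 55 − 35 = 0 → P_y = 90.00 kN.
ΣM about P: M_P − 55·8.1 − 35·4.8 = 0 → M_P = 613.5 kN·m.

P_x = 0, P_y = 90.00 kN, M_P = 613.5 kN·m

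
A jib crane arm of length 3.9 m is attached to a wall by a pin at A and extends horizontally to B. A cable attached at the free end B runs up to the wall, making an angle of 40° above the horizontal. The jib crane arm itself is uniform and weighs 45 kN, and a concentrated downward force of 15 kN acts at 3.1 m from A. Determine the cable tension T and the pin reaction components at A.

T = 53.55 kN, A_x = 41.02 kN, A_y = 25.58 kN

ΣM about A: T·sin40°·3.9 − 45·1.95 − 15·3.1 = 0 → T = 134.25/(3.9·0.642788) = 53.5528 ≈ 53.55 kN.
ΣF_x = 0: A_x − T·cos40° = 0 → A_x = 53.5528 × 0.766044 = 41.02 kN.
ΣF_y = 0: A_y + T·sin40° − 45 − 15 = 0 → A_y = 60 − 53.5528 × 0.642788 = 25.58 kN.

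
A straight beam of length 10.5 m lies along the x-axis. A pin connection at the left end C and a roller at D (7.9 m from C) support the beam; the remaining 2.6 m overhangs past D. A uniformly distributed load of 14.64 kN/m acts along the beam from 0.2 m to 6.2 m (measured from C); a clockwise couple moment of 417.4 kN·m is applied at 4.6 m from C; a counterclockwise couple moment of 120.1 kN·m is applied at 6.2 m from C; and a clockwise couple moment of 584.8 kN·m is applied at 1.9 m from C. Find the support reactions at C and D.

Resultant of the distributed load: 14.64 × 6 = 87.84 kN at 3.2 m from C.
Taking moments about C: D_y·7.9 − (14.64·6)·3.2 − 417.4 + 120.1 − 584.8 = 0 → D_y = 1163.188/7.9 = 147.239 ≈ 147.2 kN.
ΣF_y = 0: C_y + 147.239 − 14.64·6 = 0 → C_y = -59.40 kN.
ΣF_x = 0: no horizontal applied forces, so C_x = 0.

C_x = 0, C_y = -59.40 kN, D_y = 147.2 kN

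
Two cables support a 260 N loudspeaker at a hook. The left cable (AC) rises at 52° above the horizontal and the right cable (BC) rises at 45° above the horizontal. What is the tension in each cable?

ΣF_x = 0: −T_AC·cos52° + T_BC·cos45° = 0 → T_BC = 0.870677·T_AC.
ΣF_y = 0: T_AC·sin52° + T_BC·sin45° = 260.
Substitute: T_AC·(0.788011 + 0.870677·0.707107) = 260 → T_AC = 185.228 ≈ 185.2 N.
Then T_BC = 0.870677 × 185.228 = 161.3 N.

T_AC = 185.2 N, T_BC = 161.3 N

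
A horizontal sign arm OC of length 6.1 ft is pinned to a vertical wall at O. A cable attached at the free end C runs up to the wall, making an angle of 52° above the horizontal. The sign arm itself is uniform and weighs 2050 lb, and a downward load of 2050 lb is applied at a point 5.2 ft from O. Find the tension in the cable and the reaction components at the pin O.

T = 3518 lb, O_x = 2166 lb, O_y = 1327 lb

ΣM about O: T·sin52°·6.1 − 2050·3.05 − 2050·5.2 = 0 → T = 16912.5/(6.1·0.788011) = 3518.4 ≈ 3518 lb.
ΣF_x = 0: O_x − T·cos52° = 0 → O_x = 3518.4 × 0.615661 = 2166 lb.
ΣF_y = 0: O_y + T·sin52° − 2050 − 2050 = 0 → O_y = 4100 − 3518.4 × 0.788011 = 1327 lb.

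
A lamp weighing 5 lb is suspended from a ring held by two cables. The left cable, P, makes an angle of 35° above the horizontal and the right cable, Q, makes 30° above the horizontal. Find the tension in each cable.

T_P = 4.778 lb, T_Q = 4.519 lb

ΣF_x = 0: −T_P·cos35° + T_Q·cos30° = 0 → T_Q = 0.945875·T_P.
ΣF_y = 0: T_P·sin35° + T_Q·sin30° = 5.
Substitute: T_P·(0.573576 + 0.945875·0.5) = 5 → T_P = 4.77777 ≈ 4.778 lb.
Then T_Q = 0.945875 × 4.77777 = 4.519 lb.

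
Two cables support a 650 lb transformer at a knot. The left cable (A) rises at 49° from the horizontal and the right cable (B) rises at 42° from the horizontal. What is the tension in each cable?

T_A = 483.1 lb, T_B = 426.5 lb

ΣF_x = 0: −T_A·cos49° + T_B·cos42° = 0 → T_B = 0.882815·T_A.
ΣF_y = 0: T_A·sin49° + T_B·sin42° = 650.
Substitute: T_A·(0.75471 + 0.882815·0.669131) = 650 → T_A = 483.117 ≈ 483.1 lb.
Then T_B = 0.882815 × 483.117 = 426.5 lb.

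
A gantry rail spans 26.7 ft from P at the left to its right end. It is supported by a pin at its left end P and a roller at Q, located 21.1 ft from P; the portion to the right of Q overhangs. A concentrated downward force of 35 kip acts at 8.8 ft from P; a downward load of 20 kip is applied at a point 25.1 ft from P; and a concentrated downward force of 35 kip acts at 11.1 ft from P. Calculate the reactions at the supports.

Moments about P: Q_y·21.1 − 35·8.8 − 20·25.1 − 35·11.1 = 0 → Q_y = 1198.5/21.1 = 56.8009 ≈ 56.80 kip.
ΣF_y = 0: P_y + 56.8009 − 35 − 20 − 35 = 0 → P_y = 33.20 kip.
ΣF_x = 0: no horizontal applied forces, so P_x = 0.

P_x = 0, P_y = 33.20 kip, Q_y = 56.80 kip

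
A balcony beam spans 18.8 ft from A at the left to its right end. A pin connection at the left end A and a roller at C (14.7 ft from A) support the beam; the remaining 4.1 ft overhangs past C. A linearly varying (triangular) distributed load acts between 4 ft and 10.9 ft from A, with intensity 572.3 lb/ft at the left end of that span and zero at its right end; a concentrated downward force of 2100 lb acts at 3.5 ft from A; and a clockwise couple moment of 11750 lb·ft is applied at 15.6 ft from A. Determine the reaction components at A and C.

A_x = 0, A_y = 1929 lb, C_y = 2146 lb

Resultant of the triangular load: ½ × 572.3 × 6.9 = 1974.435 lb, acting at 6.3 ft from A (one-third of the span from the peak).
ΣM about A: C_y·14.7 − (½·572.3·6.9)·6.3 − 2100·3.5 − 11750 = 0 → C_y = 31538.9405/14.7 = 2145.51 ≈ 2146 lb.
ΣF_y = 0: A_y + 2145.51 − ½·572.3·6.9 − 2100 = 0 → A_y = 1929 lb.
ΣF_x = 0: no horizontal applied forces, so A_x = 0.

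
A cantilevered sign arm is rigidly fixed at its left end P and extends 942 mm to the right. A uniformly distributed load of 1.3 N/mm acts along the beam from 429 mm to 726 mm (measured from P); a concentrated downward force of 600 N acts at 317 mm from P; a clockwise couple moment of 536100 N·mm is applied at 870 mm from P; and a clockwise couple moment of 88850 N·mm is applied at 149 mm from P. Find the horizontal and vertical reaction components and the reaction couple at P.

Resultant of the distributed load: 1.3 × 297 = 386.1 N at 577.5 mm from P.
ΣF_x = 0: P_x = 0.
ΣF_y = 0: P_y − 1.3·297 − 600 = 0 → P_y = 986.1 N.
ΣM about P: M_P − (1.3·297)·577.5 − 600·317 − 536100 − 88850 = 0 → M_P = 1038000 N·mm.

P_x = 0, P_y = 986.1 N, M_P = 1038000 N·mm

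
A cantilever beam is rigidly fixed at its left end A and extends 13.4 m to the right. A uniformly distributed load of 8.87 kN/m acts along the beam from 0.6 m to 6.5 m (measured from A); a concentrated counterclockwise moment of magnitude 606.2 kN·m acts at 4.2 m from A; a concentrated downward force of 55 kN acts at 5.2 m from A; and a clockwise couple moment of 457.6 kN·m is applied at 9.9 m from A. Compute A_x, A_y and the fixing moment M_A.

A_x = 0, A_y = 107.3 kN, M_A = 323.2 kN·m

Resultant of the distributed load: 8.87 × 5.9 = 52.333 kN at 3.55 m from A.
ΣF_x = 0: A_x = 0.
ΣF_y = 0: A_y − 8.87·5.9 − 55 = 0 → A_y = 107.3 kN.
ΣM about A: M_A − (8.87·5.9)·3.55 + 606.2 − 55·5.2 − 457.6 = 0 → M_A = 323.2 kN·m.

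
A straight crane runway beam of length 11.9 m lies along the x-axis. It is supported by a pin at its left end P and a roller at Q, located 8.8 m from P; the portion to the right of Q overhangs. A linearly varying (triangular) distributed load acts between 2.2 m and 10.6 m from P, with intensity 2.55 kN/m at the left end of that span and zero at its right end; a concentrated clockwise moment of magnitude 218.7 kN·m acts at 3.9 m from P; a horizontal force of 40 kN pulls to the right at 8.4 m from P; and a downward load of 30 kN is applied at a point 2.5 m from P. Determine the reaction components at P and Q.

Resultant of the triangular load: ½ × 2.55 × 8.4 = 10.71 kN, acting at 5 m from P (one-third of the span from the peak).
Taking moments about P: Q_y·8.8 − (½·2.55·8.4)·5 − 218.7 − 30·2.5 = 0 → Q_y = 347.25/8.8 = 39.4602 ≈ 39.46 kN.
ΣF_y = 0: P_y + 39.4602 − ½·2.55·8.4 − 30 = 0 → P_y = 1.250 kN.
ΣF_x = 0: P_x + 40 = 0 → P_x = -40.00 kN.

P_x = -40.00 kN, P_y = 1.250 kN, Q_y = 39.46 kN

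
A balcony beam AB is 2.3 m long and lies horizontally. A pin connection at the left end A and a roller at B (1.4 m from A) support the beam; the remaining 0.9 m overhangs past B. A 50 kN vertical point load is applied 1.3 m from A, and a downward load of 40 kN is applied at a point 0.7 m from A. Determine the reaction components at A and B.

A_x = 0, A_y = 23.57 kN, B_y = 66.43 kN

ΣM about A: B_y·1.4 − 50·1.3 − 40·0.7 = 0 → B_y = 93/1.4 = 66.4286 ≈ 66.43 kN.
ΣF_y = 0: A_y + 66.4286 − 50 − 40 = 0 → A_y = 23.57 kN.
ΣF_x = 0: no horizontal applied forces, so A_x = 0.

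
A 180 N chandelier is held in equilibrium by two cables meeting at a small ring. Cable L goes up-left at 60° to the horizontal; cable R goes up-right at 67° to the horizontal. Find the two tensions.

T_L = 88.06 N, T_R = 112.7 N

ΣF_x = 0: −T_L·cos60° + T_R·cos67° = 0 → T_R = 1.27965·T_L.
ΣF_y = 0: T_L·sin60° + T_R·sin67° = 180.
Substitute: T_L·(0.866025 + 1.27965·0.920505) = 180 → T_L = 88.0648 ≈ 88.06 N.
Then T_R = 1.27965 × 88.0648 = 112.7 N.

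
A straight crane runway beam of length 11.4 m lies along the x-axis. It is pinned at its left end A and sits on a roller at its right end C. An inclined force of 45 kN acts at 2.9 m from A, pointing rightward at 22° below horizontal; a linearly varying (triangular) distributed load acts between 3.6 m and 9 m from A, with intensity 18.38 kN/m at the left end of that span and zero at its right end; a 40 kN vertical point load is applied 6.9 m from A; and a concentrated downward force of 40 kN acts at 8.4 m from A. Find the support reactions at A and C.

Resultant of the triangular load: ½ × 18.38 × 5.4 = 49.626 kN, acting at 5.4 m from A (one-third of the span from the peak).
Moments about A: C_y·11.4 − 45·sin22°·2.9 − (½·18.38·5.4)·5.4 − 40·6.9 − 40·8.4 = 0 → C_y = 928.867/11.4 = 81.4796 ≈ 81.48 kN.
ΣF_y = 0: A_y + 81.4796 − 45·sin22° − ½·18.38·5.4 − 40 − 40 = 0 → A_y = 65.00 kN.
ΣF_x = 0: A_x + 45·cos22° = 0 → A_x = -41.72 kN.

A_x = -41.72 kN, A_y = 65.00 kN, C_y = 81.48 kN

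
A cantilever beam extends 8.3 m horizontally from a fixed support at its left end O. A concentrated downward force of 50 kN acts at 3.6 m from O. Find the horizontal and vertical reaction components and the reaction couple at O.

ΣF_x = 0: O_x = 0.
ΣF_y = 0: O_y − 50 = 0 → O_y = 50.00 kN.
ΣM about O: M_O − 50·3.6 = 0 → M_O = 180.0 kN·m.

O_x = 0, O_y = 50.00 kN, M_O = 180.0 kN·m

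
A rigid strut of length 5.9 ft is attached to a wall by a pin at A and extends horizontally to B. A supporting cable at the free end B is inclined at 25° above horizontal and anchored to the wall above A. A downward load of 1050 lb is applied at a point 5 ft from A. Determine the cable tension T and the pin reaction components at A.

ΣM about A: T·sin25°·5.9 − 1050·5 = 0 → T = 5250/(5.9·0.422618) = 2105.52 ≈ 2106 lb.
ΣF_x = 0: A_x − T·cos25° = 0 → A_x = 2105.52 × 0.906308 = 1908 lb.
ΣF_y = 0: A_y + T·sin25° − 1050 = 0 → A_y = 1050 − 2105.52 × 0.422618 = 160.2 lb.

T = 2106 lb, A_x = 1908 lb, A_y = 160.2 lb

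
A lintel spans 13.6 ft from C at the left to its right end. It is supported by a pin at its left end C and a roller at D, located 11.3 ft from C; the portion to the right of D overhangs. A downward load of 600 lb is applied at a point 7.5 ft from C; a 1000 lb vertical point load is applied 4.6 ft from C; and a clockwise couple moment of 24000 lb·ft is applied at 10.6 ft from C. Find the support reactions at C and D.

C_x = 0, C_y = -1329 lb, D_y = 2929 lb

Moments about C: D_y·11.3 − 600·7.5 − 1000·4.6 − 24000 = 0 → D_y = 33100/11.3 = 2929.2 ≈ 2929 lb.
ΣF_y = 0: C_y + 2929.2 − 600 − 1000 = 0 → C_y = -1329 lb.
ΣF_x = 0: no horizontal applied forces, so C_x = 0.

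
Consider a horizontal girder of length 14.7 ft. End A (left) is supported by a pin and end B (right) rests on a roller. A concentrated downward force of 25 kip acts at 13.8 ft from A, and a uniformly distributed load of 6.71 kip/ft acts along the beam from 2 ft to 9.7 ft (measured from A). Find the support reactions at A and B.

A_x = 0, A_y = 32.64 kip, B_y = 44.03 kip

Resultant of the distributed load: 6.71 × 7.7 = 51.667 kip at 5.85 ft from A.
Taking moments about A: B_y·14.7 − 25·13.8 − (6.71·7.7)·5.85 = 0 → B_y = 647.25195/14.7 = 44.0307 ≈ 44.03 kip.
ΣF_y = 0: A_y + 44.0307 − 25 − 6.71·7.7 = 0 → A_y = 32.64 kip.
ΣF_x = 0: no horizontal applied forces, so A_x = 0.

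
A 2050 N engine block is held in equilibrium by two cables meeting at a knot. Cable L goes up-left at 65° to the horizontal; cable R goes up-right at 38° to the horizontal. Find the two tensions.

T_L = 1658 N, T_R = 889.2 N

ΣF_x = 0: −T_L·cos65° + T_R·cos38° = 0 → T_R = 0.53631·T_L.
ΣF_y = 0: T_L·sin65° + T_R·sin38° = 2050.
Substitute: T_L·(0.906308 + 0.53631·0.615661) = 2050 → T_L = 1657.91 ≈ 1658 N.
Then T_R = 0.53631 × 1657.91 = 889.2 N.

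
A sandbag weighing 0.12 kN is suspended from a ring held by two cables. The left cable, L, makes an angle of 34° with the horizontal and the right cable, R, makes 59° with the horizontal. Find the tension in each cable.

ΣF_x = 0: −T_L·cos34° + T_R·cos59° = 0 → T_R = 1.60966·T_L.
ΣF_y = 0: T_L·sin34° + T_R·sin59° = 0.12.
Substitute: T_L·(0.559193 + 1.60966·0.857167) = 0.12 → T_L = 0.0618895 ≈ 0.06189 kN.
Then T_R = 1.60966 × 0.0618895 = 0.09962 kN.

T_L = 0.06189 kN, T_R = 0.09962 kN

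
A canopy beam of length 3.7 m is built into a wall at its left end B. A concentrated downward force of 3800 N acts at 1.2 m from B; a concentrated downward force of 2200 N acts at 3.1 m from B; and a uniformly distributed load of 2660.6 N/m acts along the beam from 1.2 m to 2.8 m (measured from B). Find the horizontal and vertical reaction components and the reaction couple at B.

Resultant of the distributed load: 2660.6 × 1.6 = 4256.96 N at 2 m from B.
ΣF_x = 0: B_x = 0.
ΣF_y = 0: B_y − 3800 − 2200 − 2660.6·1.6 = 0 → B_y = 10260 N.
ΣM about B: M_B − 3800·1.2 − 2200·3.1 − (2660.6·1.6)·2 = 0 → M_B = 19890 N·m.

B_x = 0, B_y = 10260 N, M_B = 19890 N·m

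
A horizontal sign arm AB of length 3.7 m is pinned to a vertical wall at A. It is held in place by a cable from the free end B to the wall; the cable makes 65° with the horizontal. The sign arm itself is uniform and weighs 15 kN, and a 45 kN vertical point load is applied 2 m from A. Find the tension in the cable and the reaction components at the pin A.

ΣM about A: T·sin65°·3.7 − 15·1.85 − 45·2 = 0 → T = 117.75/(3.7·0.906308) = 35.1142 ≈ 35.11 kN.
ΣF_x = 0: A_x − T·cos65° = 0 → A_x = 35.1142 × 0.422618 = 14.84 kN.
ΣF_y = 0: A_y + T·sin65° − 15 − 45 = 0 → A_y = 60 − 35.1142 × 0.906308 = 28.18 kN.

T = 35.11 kN, A_x = 14.84 kN, A_y = 28.18 kN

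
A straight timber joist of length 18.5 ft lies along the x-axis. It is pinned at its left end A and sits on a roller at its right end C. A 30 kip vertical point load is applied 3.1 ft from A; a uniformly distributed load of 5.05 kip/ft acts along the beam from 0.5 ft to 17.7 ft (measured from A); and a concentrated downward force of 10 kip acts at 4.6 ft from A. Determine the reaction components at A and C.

A_x = 0, A_y = 76.62 kip, C_y = 50.24 kip

Resultant of the distributed load: 5.05 × 17.2 = 86.86 kip at 9.1 ft from A.
ΣM about A: C_y·18.5 − 30·3.1 − (5.05·17.2)·9.1 − 10·4.6 = 0 → C_y = 929.426/18.5 = 50.2392 ≈ 50.24 kip.
ΣF_y = 0: A_y + 50.2392 − 30 − 5.05·17.2 − 10 = 0 → A_y = 76.62 kip.
ΣF_x = 0: no horizontal applied forces, so A_x = 0.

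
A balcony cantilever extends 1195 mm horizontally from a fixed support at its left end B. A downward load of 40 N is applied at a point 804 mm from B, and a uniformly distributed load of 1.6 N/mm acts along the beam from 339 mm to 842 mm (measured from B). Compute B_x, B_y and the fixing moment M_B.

Resultant of the distributed load: 1.6 × 503 = 804.8 N at 590.5 mm from B.
ΣF_x = 0: B_x = 0.
ΣF_y = 0: B_y − 40 − 1.6·503 = 0 → B_y = 844.8 N.
ΣM about B: M_B − 40·804 − (1.6·503)·590.5 = 0 → M_B = 507400 N·mm.

B_x = 0, B_y = 844.8 N, M_B = 507400 N·mm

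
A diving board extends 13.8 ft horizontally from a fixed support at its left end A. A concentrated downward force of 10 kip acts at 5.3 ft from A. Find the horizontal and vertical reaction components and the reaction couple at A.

ΣF_x = 0: A_x = 0.
ΣF_y = 0: A_y − 10 = 0 → A_y = 10.00 kip.
ΣM about A: M_A − 10·5.3 = 0 → M_A = 53.00 kip·ft.

A_x = 0, A_y = 10.00 kip, M_A = 53.00 kip·ft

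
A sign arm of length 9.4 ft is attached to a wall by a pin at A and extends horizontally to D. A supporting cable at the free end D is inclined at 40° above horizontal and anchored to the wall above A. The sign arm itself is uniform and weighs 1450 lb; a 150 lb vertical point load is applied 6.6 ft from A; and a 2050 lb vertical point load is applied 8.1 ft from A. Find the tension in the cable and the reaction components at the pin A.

ΣM about A: T·sin40°·9.4 − 1450·4.7 − 150·6.6 − 2050·8.1 = 0 → T = 24410/(9.4·0.642788) = 4039.91 ≈ 4040 lb.
ΣF_x = 0: A_x − T·cos40° = 0 → A_x = 4039.91 × 0.766044 = 3095 lb.
ΣF_y = 0: A_y + T·sin40° − 1450 − 150 − 2050 = 0 → A_y = 3650 − 4039.91 × 0.642788 = 1053 lb.

T = 4040 lb, A_x = 3095 lb, A_y = 1053 lb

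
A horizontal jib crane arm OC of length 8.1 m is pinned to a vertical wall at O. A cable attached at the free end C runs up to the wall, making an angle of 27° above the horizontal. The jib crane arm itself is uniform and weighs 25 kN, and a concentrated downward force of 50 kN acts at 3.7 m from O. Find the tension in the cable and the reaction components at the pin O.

ΣM about O: T·sin27°·8.1 − 25·4.05 − 50·3.7 = 0 → T = 286.25/(8.1·0.45399) = 77.842 ≈ 77.84 kN.
ΣF_x = 0: O_x − T·cos27° = 0 → O_x = 77.842 × 0.891007 = 69.36 kN.
ΣF_y = 0: O_y + T·sin27° − 25 − 50 = 0 → O_y = 75 − 77.842 × 0.45399 = 39.66 kN.

T = 77.84 kN, O_x = 69.36 kN, O_y = 39.66 kN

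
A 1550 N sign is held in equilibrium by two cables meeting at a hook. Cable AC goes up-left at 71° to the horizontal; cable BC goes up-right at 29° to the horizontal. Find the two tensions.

ΣF_x = 0: −T_AC·cos71° + T_BC·cos29° = 0 → T_BC = 0.37224·T_AC.
ΣF_y = 0: T_AC·sin71° + T_BC·sin29° = 1550.
Substitute: T_AC·(0.945519 + 0.37224·0.48481) = 1550 → T_AC = 1376.57 ≈ 1377 N.
Then T_BC = 0.37224 × 1376.57 = 512.4 N.

T_AC = 1377 N, T_BC = 512.4 N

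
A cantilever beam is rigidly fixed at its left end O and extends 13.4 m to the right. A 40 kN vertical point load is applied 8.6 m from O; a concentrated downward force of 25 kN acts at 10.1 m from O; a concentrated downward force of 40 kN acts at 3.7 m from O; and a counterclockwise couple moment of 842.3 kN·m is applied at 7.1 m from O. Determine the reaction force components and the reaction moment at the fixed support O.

ΣF_x = 0: O_x = 0.
ΣF_y = 0: O_y − 40 − 25 − 40 = 0 → O_y = 105.0 kN.
ΣM about O: M_O − 40·8.6 − 25·10.1 − 40·3.7 + 842.3 = 0 → M_O = -97.80 kN·m.

O_x = 0, O_y = 105.0 kN, M_O = -97.80 kN·m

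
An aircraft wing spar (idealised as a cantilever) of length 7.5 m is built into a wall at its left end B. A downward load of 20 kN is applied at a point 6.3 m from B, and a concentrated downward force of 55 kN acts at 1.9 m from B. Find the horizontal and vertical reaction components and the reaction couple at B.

B_x = 0, B_y = 75.00 kN, M_B = 230.5 kN·m

ΣF_x = 0: B_x = 0.
ΣF_y = 0: B_y − 20 − 55 = 0 → B_y = 75.00 kN.
ΣM about B: M_B − 20·6.3 − 55·1.9 = 0 → M_B = 230.5 kN·m.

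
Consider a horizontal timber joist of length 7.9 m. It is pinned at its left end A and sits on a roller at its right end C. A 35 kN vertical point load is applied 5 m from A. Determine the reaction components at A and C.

A_x = 0, A_y = 12.85 kN, C_y = 22.15 kN

ΣM about A: C_y·7.9 − 35·5 = 0 → C_y = 175/7.9 = 22.1519 ≈ 22.15 kN.
ΣF_y = 0: A_y + 22.1519 − 35 = 0 → A_y = 12.85 kN.
ΣF_x = 0: no horizontal applied forces, so A_x = 0.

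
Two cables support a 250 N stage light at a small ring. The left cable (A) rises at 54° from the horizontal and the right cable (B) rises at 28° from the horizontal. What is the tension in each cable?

T_A = 222.9 N, T_B = 148.4 N

ΣF_x = 0: −T_A·cos54° + T_B·cos28° = 0 → T_B = 0.665708·T_A.
ΣF_y = 0: T_A·sin54° + T_B·sin28° = 250.
Substitute: T_A·(0.809017 + 0.665708·0.469472) = 250 → T_A = 222.906 ≈ 222.9 N.
Then T_B = 0.665708 × 222.906 = 148.4 N.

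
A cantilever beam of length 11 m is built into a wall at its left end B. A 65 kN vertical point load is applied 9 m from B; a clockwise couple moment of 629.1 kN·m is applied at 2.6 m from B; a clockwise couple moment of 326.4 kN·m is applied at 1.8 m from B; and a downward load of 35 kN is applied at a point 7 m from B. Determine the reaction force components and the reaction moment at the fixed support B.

ΣF_x = 0: B_x = 0.
ΣF_y = 0: B_y − 65 − 35 = 0 → B_y = 100.0 kN.
ΣM about B: M_B − 65·9 − 629.1 − 326.4 − 35·7 = 0 → M_B = 1786 kN·m.

B_x = 0, B_y = 100.0 kN, M_B = 1786 kN·m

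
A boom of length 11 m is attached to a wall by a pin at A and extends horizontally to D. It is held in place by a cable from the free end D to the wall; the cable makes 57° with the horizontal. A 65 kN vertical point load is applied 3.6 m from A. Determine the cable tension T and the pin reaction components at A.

ΣM about A: T·sin57°·11 − 65·3.6 = 0 → T = 234/(11·0.838671) = 25.3648 ≈ 25.36 kN.
ΣF_x = 0: A_x − T·cos57° = 0 → A_x = 25.3648 × 0.544639 = 13.81 kN.
ΣF_y = 0: A_y + T·sin57° − 65 = 0 → A_y = 65 − 25.3648 × 0.838671 = 43.73 kN.

T = 25.36 kN, A_x = 13.81 kN, A_y = 43.73 kN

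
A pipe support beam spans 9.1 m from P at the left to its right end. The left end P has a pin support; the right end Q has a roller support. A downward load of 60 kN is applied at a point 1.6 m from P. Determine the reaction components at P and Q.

P_x = 0, P_y = 49.45 kN, Q_y = 10.55 kN

ΣM about P: Q_y·9.1 − 60·1.6 = 0 → Q_y = 96/9.1 = 10.5495 ≈ 10.55 kN.
ΣF_y = 0: P_y + 10.5495 − 60 = 0 → P_y = 49.45 kN.
ΣF_x = 0: no horizontal applied forces, so P_x = 0.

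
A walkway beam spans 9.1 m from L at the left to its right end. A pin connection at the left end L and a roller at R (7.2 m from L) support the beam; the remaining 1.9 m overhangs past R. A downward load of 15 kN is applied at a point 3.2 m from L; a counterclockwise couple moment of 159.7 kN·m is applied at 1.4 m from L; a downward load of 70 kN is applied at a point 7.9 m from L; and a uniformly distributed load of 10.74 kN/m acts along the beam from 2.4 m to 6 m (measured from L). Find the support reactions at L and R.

L_x = 0, L_y = 39.82 kN, R_y = 83.85 kN

Resultant of the distributed load: 10.74 × 3.6 = 38.664 kN at 4.2 m from L.
ΣM about L: R_y·7.2 − 15·3.2 + 159.7 − 70·7.9 − (10.74·3.6)·4.2 = 0 → R_y = 603.6888/7.2 = 83.8457 ≈ 83.85 kN.
ΣF_y = 0: L_y + 83.8457 − 15 − 70 − 10.74·3.6 = 0 → L_y = 39.82 kN.
ΣF_x = 0: no horizontal applied forces, so L_x = 0.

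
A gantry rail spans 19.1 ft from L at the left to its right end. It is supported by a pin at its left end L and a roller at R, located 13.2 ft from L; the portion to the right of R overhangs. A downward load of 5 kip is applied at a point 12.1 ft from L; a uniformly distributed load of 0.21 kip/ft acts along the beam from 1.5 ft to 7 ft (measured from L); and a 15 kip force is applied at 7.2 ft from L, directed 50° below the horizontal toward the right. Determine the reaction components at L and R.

L_x = -9.642 kip, L_y = 6.423 kip, R_y = 11.22 kip

Resultant of the distributed load: 0.21 × 5.5 = 1.155 kip at 4.25 ft from L.
Moments about L: R_y·13.2 − 5·12.1 − (0.21·5.5)·4.25 − 15·sin50°·7.2 = 0 → R_y = 148.142/13.2 = 11.2229 ≈ 11.22 kip.
ΣF_y = 0: L_y + 11.2229 − 5 − 0.21·5.5 − 15·sin50° = 0 → L_y = 6.423 kip.
ΣF_x = 0: L_x + 15·cos50° = 0 → L_x = -9.642 kip.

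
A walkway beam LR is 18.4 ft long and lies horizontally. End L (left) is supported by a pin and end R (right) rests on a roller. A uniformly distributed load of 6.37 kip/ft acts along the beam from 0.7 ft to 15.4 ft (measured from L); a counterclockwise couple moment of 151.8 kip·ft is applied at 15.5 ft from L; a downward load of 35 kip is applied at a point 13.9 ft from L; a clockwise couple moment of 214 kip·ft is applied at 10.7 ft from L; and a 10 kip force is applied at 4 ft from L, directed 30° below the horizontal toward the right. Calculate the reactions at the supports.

L_x = -8.660 kip, L_y = 61.76 kip, R_y = 71.87 kip

Resultant of the distributed load: 6.37 × 14.7 = 93.639 kip at 8.05 ft from L.
Moments about L: R_y·18.4 − (6.37·14.7)·8.05 + 151.8 − 35·13.9 − 214 − 10·sin30°·4 = 0 → R_y = 1322.49395/18.4 = 71.8747 ≈ 71.87 kip.
ΣF_y = 0: L_y + 71.8747 − 6.37·14.7 − 35 − 10·sin30° = 0 → L_y = 61.76 kip.
ΣF_x = 0: L_x + 10·cos30° = 0 → L_x = -8.660 kip.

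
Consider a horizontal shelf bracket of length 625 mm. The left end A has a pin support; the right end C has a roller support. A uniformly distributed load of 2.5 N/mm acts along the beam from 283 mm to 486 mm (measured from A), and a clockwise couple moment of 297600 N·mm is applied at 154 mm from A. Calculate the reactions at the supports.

Resultant of the distributed load: 2.5 × 203 = 507.5 N at 384.5 mm from A.
Taking moments about A: C_y·625 − (2.5·203)·384.5 − 297600 = 0 → C_y = 492733.75/625 = 788.374 ≈ 788.4 N.
ΣF_y = 0: A_y + 788.374 − 2.5·203 = 0 → A_y = -280.9 N.
ΣF_x = 0: no horizontal applied forces, so A_x = 0.

A_x = 0, A_y = -280.9 N, C_y = 788.4 N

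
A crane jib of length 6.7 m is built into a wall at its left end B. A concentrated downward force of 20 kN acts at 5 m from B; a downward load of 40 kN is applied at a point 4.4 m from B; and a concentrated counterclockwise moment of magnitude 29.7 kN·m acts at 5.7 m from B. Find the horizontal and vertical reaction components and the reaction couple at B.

B_x = 0, B_y = 60.00 kN, M_B = 246.3 kN·m

ΣF_x = 0: B_x = 0.
ΣF_y = 0: B_y − 20 − 40 = 0 → B_y = 60.00 kN.
ΣM about B: M_B − 20·5 − 40·4.4 + 29.7 = 0 → M_B = 246.3 kN·m.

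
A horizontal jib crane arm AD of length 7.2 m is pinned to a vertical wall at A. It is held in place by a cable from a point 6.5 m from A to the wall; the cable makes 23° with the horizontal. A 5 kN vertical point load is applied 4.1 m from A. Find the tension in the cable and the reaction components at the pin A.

T = 8.072 kN, A_x = 7.430 kN, A_y = 1.846 kN

ΣM about A: T·sin23°·6.5 − 5·4.1 = 0 → T = 20.5/(6.5·0.390731) = 8.07166 ≈ 8.072 kN.
ΣF_x = 0: A_x − T·cos23° = 0 → A_x = 8.07166 × 0.920505 = 7.430 kN.
ΣF_y = 0: A_y + T·sin23° − 5 = 0 → A_y = 5 − 8.07166 × 0.390731 = 1.846 kN.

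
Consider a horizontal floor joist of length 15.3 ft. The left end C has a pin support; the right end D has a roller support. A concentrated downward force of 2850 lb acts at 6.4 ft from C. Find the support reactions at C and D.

C_x = 0, C_y = 1658 lb, D_y = 1192 lb

Moments about C: D_y·15.3 − 2850·6.4 = 0 → D_y = 18240/15.3 = 1192.16 ≈ 1192 lb.
ΣF_y = 0: C_y + 1192.16 − 2850 = 0 → C_y = 1658 lb.
ΣF_x = 0: no horizontal applied forces, so C_x = 0.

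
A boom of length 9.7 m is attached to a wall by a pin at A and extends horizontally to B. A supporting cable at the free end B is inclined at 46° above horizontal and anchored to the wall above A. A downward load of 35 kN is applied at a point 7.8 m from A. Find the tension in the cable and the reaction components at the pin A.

T = 39.13 kN, A_x = 27.18 kN, A_y = 6.856 kN

ΣM about A: T·sin46°·9.7 − 35·7.8 = 0 → T = 273/(9.7·0.71934) = 39.1252 ≈ 39.13 kN.
ΣF_x = 0: A_x − T·cos46° = 0 → A_x = 39.1252 × 0.694658 = 27.18 kN.
ΣF_y = 0: A_y + T·sin46° − 35 = 0 → A_y = 35 − 39.1252 × 0.71934 = 6.856 kN.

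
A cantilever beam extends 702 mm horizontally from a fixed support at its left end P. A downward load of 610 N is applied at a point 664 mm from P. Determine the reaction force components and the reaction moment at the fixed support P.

P_x = 0, P_y = 610.0 N, M_P = 405000 N·mm

ΣF_x = 0: P_x = 0.
ΣF_y = 0: P_y − 610 = 0 → P_y = 610.0 N.
ΣM about P: M_P − 610·664 = 0 → M_P = 405000 N·mm.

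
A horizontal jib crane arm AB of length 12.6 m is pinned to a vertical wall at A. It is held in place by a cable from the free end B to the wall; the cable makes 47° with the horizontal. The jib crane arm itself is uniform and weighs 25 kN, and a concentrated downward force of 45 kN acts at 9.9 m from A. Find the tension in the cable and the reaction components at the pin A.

ΣM about A: T·sin47°·12.6 − 25·6.3 − 45·9.9 = 0 → T = 603/(12.6·0.731354) = 65.4364 ≈ 65.44 kN.
ΣF_x = 0: A_x − T·cos47° = 0 → A_x = 65.4364 × 0.681998 = 44.63 kN.
ΣF_y = 0: A_y + T·sin47° − 25 − 45 = 0 → A_y = 70 − 65.4364 × 0.731354 = 22.14 kN.

T = 65.44 kN, A_x = 44.63 kN, A_y = 22.14 kN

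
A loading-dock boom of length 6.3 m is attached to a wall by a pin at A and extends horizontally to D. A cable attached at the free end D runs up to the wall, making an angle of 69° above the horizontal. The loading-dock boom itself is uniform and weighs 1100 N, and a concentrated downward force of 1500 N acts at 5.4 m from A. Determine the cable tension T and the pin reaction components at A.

T = 1966 N, A_x = 704.7 N, A_y = 764.3 N

ΣM about A: T·sin69°·6.3 − 1100·3.15 − 1500·5.4 = 0 → T = 11565/(6.3·0.93358) = 1966.32 ≈ 1966 N.
ΣF_x = 0: A_x − T·cos69° = 0 → A_x = 1966.32 × 0.358368 = 704.7 N.
ΣF_y = 0: A_y + T·sin69° − 1100 − 1500 = 0 → A_y = 2600 − 1966.32 × 0.93358 = 764.3 N.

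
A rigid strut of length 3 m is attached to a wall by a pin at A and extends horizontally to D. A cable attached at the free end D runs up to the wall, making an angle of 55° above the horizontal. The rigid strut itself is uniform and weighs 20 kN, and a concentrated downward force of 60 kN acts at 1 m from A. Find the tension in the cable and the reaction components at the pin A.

T = 36.62 kN, A_x = 21.01 kN, A_y = 50.00 kN

ΣM about A: T·sin55°·3 − 20·1.5 − 60·1 = 0 → T = 90/(3·0.819152) = 36.6232 ≈ 36.62 kN.
ΣF_x = 0: A_x − T·cos55° = 0 → A_x = 36.6232 × 0.573576 = 21.01 kN.
ΣF_y = 0: A_y + T·sin55° − 20 − 60 = 0 → A_y = 80 − 36.6232 × 0.819152 = 50.00 kN.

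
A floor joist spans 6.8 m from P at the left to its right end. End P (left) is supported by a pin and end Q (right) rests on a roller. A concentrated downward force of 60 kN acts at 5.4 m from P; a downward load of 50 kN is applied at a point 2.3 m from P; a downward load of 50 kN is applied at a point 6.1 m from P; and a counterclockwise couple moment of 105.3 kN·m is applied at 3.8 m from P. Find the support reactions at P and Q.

ΣM about P: Q_y·6.8 − 60·5.4 − 50·2.3 − 50·6.1 + 105.3 = 0 → Q_y = 638.7/6.8 = 93.9265 ≈ 93.93 kN.
ΣF_y = 0: P_y + 93.9265 − 60 − 50 − 50 = 0 → P_y = 66.07 kN.
ΣF_x = 0: no horizontal applied forces, so P_x = 0.

P_x = 0, P_y = 66.07 kN, Q_y = 93.93 kN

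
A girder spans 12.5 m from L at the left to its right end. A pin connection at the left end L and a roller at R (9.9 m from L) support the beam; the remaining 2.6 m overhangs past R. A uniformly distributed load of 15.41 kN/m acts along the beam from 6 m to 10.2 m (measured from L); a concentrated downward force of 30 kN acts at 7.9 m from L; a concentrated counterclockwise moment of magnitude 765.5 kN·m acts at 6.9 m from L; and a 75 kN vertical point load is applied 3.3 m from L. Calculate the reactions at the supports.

L_x = 0, L_y = 145.2 kN, R_y = 24.57 kN

Resultant of the distributed load: 15.41 × 4.2 = 64.722 kN at 8.1 m from L.
Taking moments about L: R_y·9.9 − (15.41·4.2)·8.1 − 30·7.9 + 765.5 − 75·3.3 = 0 → R_y = 243.2482/9.9 = 24.5705 ≈ 24.57 kN.
ΣF_y = 0: L_y + 24.5705 − 15.41·4.2 − 30 − 75 = 0 → L_y = 145.2 kN.
ΣF_x = 0: no horizontal applied forces, so L_x = 0.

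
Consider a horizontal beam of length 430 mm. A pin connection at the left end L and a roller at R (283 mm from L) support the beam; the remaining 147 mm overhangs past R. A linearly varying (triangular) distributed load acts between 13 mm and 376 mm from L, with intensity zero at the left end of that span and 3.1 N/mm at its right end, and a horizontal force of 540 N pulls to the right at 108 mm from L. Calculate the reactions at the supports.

Resultant of the triangular load: ½ × 3.1 × 363 = 562.65 N, acting at 255 mm from L (one-third of the span from the peak).
Taking moments about L: R_y·283 − (½·3.1·363)·255 = 0 → R_y = 143475.75/283 = 506.981 ≈ 507.0 N.
ΣF_y = 0: L_y + 506.981 − ½·3.1·363 = 0 → L_y = 55.67 N.
ΣF_x = 0: L_x + 540 = 0 → L_x = -540.0 N.

L_x = -540.0 N, L_y = 55.67 N, R_y = 507.0 N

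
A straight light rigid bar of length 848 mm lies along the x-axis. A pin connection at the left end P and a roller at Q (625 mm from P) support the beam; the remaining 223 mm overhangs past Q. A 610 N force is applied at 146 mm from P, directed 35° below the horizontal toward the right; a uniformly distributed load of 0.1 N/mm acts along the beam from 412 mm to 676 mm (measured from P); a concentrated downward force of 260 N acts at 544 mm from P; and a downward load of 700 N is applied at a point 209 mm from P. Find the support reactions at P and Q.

Resultant of the distributed load: 0.1 × 264 = 26.4 N at 544 mm from P.
Moments about P: Q_y·625 − 610·sin35°·146 − (0.1·264)·544 − 260·544 − 700·209 = 0 → Q_y = 353184/625 = 565.094 ≈ 565.1 N.
ΣF_y = 0: P_y + 565.094 − 610·sin35° − 0.1·264 − 260 − 700 = 0 → P_y = 771.2 N.
ΣF_x = 0: P_x + 610·cos35° = 0 → P_x = -499.7 N.

P_x = -499.7 N, P_y = 771.2 N, Q_y = 565.1 N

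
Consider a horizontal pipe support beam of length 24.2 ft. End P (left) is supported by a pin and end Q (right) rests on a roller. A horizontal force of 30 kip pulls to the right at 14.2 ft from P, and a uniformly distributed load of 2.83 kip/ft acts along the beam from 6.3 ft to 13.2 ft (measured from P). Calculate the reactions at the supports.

Resultant of the distributed load: 2.83 × 6.9 = 19.527 kip at 9.75 ft from P.
ΣM about P: Q_y·24.2 − (2.83·6.9)·9.75 = 0 → Q_y = 190.38825/24.2 = 7.86728 ≈ 7.867 kip.
ΣF_y = 0: P_y + 7.86728 − 2.83·6.9 = 0 → P_y = 11.66 kip.
ΣF_x = 0: P_x + 30 = 0 → P_x = -30.00 kip.

P_x = -30.00 kip, P_y = 11.66 kip, Q_y = 7.867 kip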